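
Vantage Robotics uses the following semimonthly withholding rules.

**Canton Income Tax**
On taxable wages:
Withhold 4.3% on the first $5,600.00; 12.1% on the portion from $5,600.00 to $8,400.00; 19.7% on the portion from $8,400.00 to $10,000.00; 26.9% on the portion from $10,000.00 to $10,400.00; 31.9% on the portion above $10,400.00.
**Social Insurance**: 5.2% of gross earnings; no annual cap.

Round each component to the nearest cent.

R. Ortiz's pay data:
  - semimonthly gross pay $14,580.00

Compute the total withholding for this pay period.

$3,093.98

Canton Income Tax: taxable = $14,580.00
  $1,002.40 + 31.9% × ($14,580.00 − $10,400.00) = $1,002.40 + 31.9% × $4,180.00 = $2,335.82
Social Insurance: 5.2% × $14,580.00 = $758.16
Total: $2,335.82 + $758.16 = $3,093.98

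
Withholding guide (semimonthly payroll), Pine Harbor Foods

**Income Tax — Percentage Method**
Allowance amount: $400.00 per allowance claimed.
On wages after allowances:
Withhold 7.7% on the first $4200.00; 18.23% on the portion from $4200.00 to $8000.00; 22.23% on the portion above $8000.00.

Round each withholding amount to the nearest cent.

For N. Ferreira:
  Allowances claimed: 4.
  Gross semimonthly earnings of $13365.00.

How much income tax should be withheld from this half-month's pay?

$1853.10

Income Tax: taxable = $13365.00 − 4×$400.00 = $11765.00
  $1016.14 + 22.23% × ($11765.00 − $8000.00) = $1016.14 + 22.23% × $3765.00 = $1853.10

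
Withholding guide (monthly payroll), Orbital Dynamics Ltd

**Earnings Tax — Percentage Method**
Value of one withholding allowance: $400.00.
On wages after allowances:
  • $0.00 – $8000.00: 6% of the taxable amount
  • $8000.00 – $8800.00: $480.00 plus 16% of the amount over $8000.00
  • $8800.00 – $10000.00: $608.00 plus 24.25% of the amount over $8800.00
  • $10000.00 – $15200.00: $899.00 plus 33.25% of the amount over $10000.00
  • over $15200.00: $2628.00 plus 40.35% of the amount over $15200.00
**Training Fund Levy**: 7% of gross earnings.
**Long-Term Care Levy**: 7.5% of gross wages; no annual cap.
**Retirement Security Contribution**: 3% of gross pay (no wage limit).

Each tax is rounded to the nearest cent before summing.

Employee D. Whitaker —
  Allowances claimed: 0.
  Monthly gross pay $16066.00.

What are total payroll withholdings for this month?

$5788.98

Earnings Tax: taxable = $16066.00
  $2628.00 + 40.35% × ($16066.00 − $15200.00) = $2628.00 + 40.35% × $866.00 = $2977.43
Training Fund Levy: 7% × $16066.00 = $1124.62
Long-Term Care Levy: 7.5% × $16066.00 = $1204.95
Retirement Security Contribution: 3% × $16066.00 = $481.98
Total: $2977.43 + $1124.62 + $1204.95 + $481.98 = $5788.98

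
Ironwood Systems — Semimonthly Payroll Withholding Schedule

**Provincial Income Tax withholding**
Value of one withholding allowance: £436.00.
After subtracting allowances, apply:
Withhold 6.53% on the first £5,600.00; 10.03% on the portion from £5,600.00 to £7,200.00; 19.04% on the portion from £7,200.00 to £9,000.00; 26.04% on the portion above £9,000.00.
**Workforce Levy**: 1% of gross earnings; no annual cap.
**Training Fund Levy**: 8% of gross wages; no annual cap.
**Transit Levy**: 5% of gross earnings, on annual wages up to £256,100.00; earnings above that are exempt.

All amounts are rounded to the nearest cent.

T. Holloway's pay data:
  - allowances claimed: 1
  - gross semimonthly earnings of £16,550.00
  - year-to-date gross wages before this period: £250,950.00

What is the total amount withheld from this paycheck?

Provincial Income Tax: taxable = £16,550.00 − 1×£436.00 = £16,114.00
  £868.88 + 26.04% × (£16,114.00 − £9,000.00) = £868.88 + 26.04% × £7,114.00 = £2,721.37
Workforce Levy: 1% × £16,550.00 = £165.50
Training Fund Levy: 8% × £16,550.00 = £1,324.00
Transit Levy: cap £256,100.00 − YTD £250,950.00 = £5,150.00 subject; 5% × £5,150.00 = £257.50
Total: £2,721.37 + £165.50 + £1,324.00 + £257.50 = £4,468.37

£4,468.37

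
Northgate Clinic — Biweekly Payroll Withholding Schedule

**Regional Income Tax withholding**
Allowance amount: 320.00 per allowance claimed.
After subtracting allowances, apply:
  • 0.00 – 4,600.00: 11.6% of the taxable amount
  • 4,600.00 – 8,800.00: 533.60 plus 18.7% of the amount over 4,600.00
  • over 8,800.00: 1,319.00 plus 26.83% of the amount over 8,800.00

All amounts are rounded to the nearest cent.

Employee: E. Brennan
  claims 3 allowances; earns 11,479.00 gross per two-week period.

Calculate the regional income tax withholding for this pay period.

Regional Income Tax: taxable = 11,479.00 − 3×320.00 = 10,519.00
  1,319.00 + 26.83% × (10,519.00 − 8,800.00) = 1,319.00 + 26.83% × 1,719.00 = 1,780.21

1,780.21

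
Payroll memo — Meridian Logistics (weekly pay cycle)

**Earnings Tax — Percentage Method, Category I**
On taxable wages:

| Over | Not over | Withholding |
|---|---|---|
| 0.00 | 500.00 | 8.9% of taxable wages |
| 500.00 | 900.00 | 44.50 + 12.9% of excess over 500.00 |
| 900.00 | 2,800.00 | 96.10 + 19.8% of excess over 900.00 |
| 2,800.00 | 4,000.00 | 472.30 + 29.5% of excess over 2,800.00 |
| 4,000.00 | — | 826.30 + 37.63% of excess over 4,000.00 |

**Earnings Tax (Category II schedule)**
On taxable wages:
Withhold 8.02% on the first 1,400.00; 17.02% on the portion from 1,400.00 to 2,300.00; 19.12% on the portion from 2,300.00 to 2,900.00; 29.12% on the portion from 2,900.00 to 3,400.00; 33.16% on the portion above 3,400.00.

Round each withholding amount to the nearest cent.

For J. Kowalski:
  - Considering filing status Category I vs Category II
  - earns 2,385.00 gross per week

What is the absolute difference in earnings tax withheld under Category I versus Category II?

108.42

Earnings Tax (Category I): taxable = 2,385.00
  96.10 + 19.8% × (2,385.00 − 900.00) = 96.10 + 19.8% × 1,485.00 = 390.13
Earnings Tax (Category II): taxable = 2,385.00
  265.46 + 19.12% × (2,385.00 − 2,300.00) = 265.46 + 19.12% × 85.00 = 281.71
Difference: |390.13 − 281.71| = 108.42 (higher under Category I)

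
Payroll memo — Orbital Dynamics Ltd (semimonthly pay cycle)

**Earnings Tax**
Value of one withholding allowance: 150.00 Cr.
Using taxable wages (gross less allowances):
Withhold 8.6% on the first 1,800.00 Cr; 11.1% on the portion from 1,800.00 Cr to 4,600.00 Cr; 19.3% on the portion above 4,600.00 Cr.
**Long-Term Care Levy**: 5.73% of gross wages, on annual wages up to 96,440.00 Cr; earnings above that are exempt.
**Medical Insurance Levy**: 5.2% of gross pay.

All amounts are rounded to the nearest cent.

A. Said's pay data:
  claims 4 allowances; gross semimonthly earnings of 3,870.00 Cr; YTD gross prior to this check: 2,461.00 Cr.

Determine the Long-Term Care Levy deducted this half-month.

221.75 Cr

Long-Term Care Levy: 5.73% × 3,870.00 Cr = 221.75 Cr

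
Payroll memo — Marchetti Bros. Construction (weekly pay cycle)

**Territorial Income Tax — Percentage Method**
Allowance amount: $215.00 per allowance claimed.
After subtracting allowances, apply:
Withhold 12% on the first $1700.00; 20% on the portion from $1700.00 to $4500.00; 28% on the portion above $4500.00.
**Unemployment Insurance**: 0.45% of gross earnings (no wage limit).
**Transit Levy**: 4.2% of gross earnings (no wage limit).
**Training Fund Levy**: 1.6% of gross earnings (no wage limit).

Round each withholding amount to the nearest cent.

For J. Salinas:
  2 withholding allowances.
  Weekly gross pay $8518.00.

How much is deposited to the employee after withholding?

Territorial Income Tax: taxable = $8518.00 − 2×$215.00 = $8088.00
  $764.00 + 28% × ($8088.00 − $4500.00) = $764.00 + 28% × $3588.00 = $1768.64
Unemployment Insurance: 0.45% × $8518.00 = $38.33
Transit Levy: 4.2% × $8518.00 = $357.76
Training Fund Levy: 1.6% × $8518.00 = $136.29
Total withheld: $1768.64 + $38.33 + $357.76 + $136.29 = $2301.02
Net pay: $8518.00 − $2301.02 = $6216.98

$6216.98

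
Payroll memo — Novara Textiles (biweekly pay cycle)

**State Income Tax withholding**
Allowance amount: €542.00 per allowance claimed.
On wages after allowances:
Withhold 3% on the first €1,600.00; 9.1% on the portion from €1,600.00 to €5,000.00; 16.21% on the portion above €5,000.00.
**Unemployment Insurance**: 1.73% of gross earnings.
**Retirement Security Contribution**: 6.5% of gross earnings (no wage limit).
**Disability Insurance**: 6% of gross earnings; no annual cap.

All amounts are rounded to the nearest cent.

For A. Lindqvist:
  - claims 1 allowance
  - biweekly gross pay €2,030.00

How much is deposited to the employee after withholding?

State Income Tax: taxable = €2,030.00 − 1×€542.00 = €1,488.00
  3% × €1,488.00 = €44.64
Unemployment Insurance: 1.73% × €2,030.00 = €35.12
Retirement Security Contribution: 6.5% × €2,030.00 = €131.95
Disability Insurance: 6% × €2,030.00 = €121.80
Total withheld: €44.64 + €35.12 + €131.95 + €121.80 = €333.51
Net pay: €2,030.00 − €333.51 = €1,696.49

€1,696.49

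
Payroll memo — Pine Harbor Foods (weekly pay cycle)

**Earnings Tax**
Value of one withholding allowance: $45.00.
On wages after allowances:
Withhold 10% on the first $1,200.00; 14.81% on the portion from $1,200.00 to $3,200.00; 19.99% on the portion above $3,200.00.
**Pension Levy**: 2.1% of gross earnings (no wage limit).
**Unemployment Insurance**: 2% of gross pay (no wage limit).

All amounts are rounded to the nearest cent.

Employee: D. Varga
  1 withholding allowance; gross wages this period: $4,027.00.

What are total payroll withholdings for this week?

$737.63

Earnings Tax: taxable = $4,027.00 − 1×$45.00 = $3,982.00
  $416.20 + 19.99% × ($3,982.00 − $3,200.00) = $416.20 + 19.99% × $782.00 = $572.52
Pension Levy: 2.1% × $4,027.00 = $84.57
Unemployment Insurance: 2% × $4,027.00 = $80.54
Total: $572.52 + $84.57 + $80.54 = $737.63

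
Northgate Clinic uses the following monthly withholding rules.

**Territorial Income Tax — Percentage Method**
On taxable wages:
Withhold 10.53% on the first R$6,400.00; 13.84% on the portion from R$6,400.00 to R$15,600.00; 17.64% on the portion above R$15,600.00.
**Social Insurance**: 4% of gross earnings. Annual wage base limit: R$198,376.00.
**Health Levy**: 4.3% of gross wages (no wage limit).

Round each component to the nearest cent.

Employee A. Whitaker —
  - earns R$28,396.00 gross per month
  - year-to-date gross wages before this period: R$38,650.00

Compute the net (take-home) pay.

Territorial Income Tax: taxable = R$28,396.00
  R$1,947.20 + 17.64% × (R$28,396.00 − R$15,600.00) = R$1,947.20 + 17.64% × R$12,796.00 = R$4,204.41
Social Insurance: 4% × R$28,396.00 = R$1,135.84
Health Levy: 4.3% × R$28,396.00 = R$1,221.03
Total withheld: R$4,204.41 + R$1,135.84 + R$1,221.03 = R$6,561.28
Net pay: R$28,396.00 − R$6,561.28 = R$21,834.72

R$21,834.72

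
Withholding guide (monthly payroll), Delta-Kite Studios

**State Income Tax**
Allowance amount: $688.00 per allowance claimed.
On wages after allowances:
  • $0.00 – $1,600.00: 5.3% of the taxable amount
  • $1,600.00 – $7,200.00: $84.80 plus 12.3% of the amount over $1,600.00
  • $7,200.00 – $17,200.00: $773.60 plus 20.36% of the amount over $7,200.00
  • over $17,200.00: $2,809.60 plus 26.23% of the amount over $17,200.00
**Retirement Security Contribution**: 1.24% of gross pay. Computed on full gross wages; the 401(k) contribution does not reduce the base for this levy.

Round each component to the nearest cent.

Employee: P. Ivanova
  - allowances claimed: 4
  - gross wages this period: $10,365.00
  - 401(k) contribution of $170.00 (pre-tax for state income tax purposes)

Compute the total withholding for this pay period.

$951.60

State Income Tax: taxable = $10,365.00 − $170.00 − 4×$688.00 = $7,443.00
  $773.60 + 20.36% × ($7,443.00 − $7,200.00) = $773.60 + 20.36% × $243.00 = $823.07
Retirement Security Contribution: 1.24% × $10,365.00 = $128.53
Total: $823.07 + $128.53 = $951.60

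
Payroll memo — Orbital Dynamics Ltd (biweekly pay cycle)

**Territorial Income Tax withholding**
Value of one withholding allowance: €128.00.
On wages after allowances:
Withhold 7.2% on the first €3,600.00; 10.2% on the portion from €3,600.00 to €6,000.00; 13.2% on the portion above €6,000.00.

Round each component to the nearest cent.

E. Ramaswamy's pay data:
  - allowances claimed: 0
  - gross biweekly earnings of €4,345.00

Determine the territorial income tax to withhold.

€335.19

Territorial Income Tax: taxable = €4,345.00
  €259.20 + 10.2% × (€4,345.00 − €3,600.00) = €259.20 + 10.2% × €745.00 = €335.19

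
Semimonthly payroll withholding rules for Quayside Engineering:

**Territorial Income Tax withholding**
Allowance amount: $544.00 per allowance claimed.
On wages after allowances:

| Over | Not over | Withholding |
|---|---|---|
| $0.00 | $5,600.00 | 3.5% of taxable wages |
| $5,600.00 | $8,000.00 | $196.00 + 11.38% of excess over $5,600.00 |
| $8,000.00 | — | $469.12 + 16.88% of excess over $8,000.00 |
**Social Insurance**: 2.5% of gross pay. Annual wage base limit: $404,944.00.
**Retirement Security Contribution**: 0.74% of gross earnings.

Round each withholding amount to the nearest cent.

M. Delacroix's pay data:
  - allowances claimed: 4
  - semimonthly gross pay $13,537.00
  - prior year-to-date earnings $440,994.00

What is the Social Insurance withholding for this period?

$0.00

Social Insurance: YTD $440,994.00 ≥ cap $404,944.00 → $0.00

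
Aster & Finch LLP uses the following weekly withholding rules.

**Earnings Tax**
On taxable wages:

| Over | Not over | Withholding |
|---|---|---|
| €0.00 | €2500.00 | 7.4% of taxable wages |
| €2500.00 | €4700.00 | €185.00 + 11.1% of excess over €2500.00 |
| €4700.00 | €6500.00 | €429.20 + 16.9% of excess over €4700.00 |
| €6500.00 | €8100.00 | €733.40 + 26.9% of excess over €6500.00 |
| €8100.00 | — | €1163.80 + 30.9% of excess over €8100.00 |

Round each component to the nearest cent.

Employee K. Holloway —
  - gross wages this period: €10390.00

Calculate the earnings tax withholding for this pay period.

€1871.41

Earnings Tax: taxable = €10390.00
  €1163.80 + 30.9% × (€10390.00 − €8100.00) = €1163.80 + 30.9% × €2290.00 = €1871.41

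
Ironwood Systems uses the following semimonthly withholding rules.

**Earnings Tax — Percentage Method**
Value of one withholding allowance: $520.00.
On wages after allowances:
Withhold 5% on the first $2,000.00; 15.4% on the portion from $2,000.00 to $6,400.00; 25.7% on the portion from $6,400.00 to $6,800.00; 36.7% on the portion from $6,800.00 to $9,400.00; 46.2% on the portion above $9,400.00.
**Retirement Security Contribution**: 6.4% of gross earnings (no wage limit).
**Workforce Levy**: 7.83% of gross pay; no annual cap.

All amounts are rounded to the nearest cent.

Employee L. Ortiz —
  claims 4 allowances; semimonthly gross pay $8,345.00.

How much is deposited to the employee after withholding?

$6,400.70

Earnings Tax: taxable = $8,345.00 − 4×$520.00 = $6,265.00
  $100.00 + 15.4% × ($6,265.00 − $2,000.00) = $100.00 + 15.4% × $4,265.00 = $756.81
Retirement Security Contribution: 6.4% × $8,345.00 = $534.08
Workforce Levy: 7.83% × $8,345.00 = $653.41
Total withheld: $756.81 + $534.08 + $653.41 = $1,944.30
Net pay: $8,345.00 − $1,944.30 = $6,400.70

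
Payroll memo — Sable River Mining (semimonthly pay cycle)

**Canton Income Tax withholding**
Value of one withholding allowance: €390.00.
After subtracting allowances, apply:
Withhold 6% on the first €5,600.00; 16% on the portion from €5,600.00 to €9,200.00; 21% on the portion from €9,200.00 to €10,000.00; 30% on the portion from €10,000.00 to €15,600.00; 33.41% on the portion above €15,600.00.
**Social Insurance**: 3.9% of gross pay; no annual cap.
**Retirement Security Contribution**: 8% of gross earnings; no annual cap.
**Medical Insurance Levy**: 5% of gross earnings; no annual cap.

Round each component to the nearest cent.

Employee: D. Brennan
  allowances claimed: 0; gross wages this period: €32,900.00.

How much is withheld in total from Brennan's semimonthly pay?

Canton Income Tax: taxable = €32,900.00
  €2,760.00 + 33.41% × (€32,900.00 − €15,600.00) = €2,760.00 + 33.41% × €17,300.00 = €8,539.93
Social Insurance: 3.9% × €32,900.00 = €1,283.10
Retirement Security Contribution: 8% × €32,900.00 = €2,632.00
Medical Insurance Levy: 5% × €32,900.00 = €1,645.00
Total: €8,539.93 + €1,283.10 + €2,632.00 + €1,645.00 = €14,100.03

€14,100.03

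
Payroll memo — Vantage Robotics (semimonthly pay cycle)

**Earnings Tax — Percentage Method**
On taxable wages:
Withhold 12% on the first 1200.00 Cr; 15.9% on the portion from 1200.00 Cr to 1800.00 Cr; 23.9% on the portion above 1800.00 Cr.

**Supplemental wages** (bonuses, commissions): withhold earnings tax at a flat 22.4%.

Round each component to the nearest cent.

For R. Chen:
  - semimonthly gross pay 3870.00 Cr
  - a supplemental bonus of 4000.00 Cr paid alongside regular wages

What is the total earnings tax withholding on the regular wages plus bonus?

1630.13 Cr

Earnings Tax: taxable = 3870.00 Cr
  239.40 Cr + 23.9% × (3870.00 Cr − 1800.00 Cr) = 239.40 Cr + 23.9% × 2070.00 Cr = 734.13 Cr
Supplemental (22.4% flat on bonus): 22.4% × 4000.00 Cr = 896.00 Cr
Total earnings tax: 734.13 Cr + 896.00 Cr = 1630.13 Cr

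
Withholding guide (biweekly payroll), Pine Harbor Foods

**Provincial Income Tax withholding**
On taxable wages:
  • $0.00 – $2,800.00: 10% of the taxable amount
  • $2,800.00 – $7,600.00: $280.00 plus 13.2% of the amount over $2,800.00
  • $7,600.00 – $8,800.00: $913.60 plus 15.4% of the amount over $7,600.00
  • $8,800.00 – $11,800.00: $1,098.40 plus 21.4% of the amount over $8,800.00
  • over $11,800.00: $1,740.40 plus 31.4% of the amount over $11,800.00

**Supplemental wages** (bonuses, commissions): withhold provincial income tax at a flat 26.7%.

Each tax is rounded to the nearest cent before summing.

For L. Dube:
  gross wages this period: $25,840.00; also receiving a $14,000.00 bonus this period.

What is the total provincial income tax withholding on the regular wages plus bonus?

Provincial Income Tax: taxable = $25,840.00
  $1,740.40 + 31.4% × ($25,840.00 − $11,800.00) = $1,740.40 + 31.4% × $14,040.00 = $6,148.96
Supplemental (26.7% flat on bonus): 26.7% × $14,000.00 = $3,738.00
Total provincial income tax: $6,148.96 + $3,738.00 = $9,886.96

$9,886.96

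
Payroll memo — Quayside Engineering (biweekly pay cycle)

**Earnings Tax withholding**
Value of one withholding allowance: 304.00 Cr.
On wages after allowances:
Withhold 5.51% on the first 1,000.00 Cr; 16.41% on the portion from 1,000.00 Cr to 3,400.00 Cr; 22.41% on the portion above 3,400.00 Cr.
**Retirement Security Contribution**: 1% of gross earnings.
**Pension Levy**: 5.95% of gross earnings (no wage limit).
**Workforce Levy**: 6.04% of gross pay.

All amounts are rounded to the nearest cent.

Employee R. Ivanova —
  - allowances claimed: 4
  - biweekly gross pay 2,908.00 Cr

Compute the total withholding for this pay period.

546.41 Cr

Earnings Tax: taxable = 2,908.00 Cr − 4×304.00 Cr = 1,692.00 Cr
  55.10 Cr + 16.41% × (1,692.00 Cr − 1,000.00 Cr) = 55.10 Cr + 16.41% × 692.00 Cr = 168.66 Cr
Retirement Security Contribution: 1% × 2,908.00 Cr = 29.08 Cr
Pension Levy: 5.95% × 2,908.00 Cr = 173.03 Cr
Workforce Levy: 6.04% × 2,908.00 Cr = 175.64 Cr
Total: 168.66 Cr + 29.08 Cr + 173.03 Cr + 175.64 Cr = 546.41 Cr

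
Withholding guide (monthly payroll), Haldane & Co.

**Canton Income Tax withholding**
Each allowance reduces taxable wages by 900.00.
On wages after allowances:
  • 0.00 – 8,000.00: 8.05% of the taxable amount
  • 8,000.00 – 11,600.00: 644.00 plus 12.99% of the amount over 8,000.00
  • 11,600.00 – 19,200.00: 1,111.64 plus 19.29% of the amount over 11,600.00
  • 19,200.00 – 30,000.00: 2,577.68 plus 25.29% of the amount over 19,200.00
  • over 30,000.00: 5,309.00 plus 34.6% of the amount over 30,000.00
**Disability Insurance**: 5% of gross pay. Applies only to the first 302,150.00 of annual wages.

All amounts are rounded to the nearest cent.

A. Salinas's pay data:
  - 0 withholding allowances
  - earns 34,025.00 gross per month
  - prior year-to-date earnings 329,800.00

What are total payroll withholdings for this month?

6,701.65

Canton Income Tax: taxable = 34,025.00
  5,309.00 + 34.6% × (34,025.00 − 30,000.00) = 5,309.00 + 34.6% × 4,025.00 = 6,701.65
Disability Insurance: YTD 329,800.00 ≥ cap 302,150.00 → 0.00
Total: 6,701.65 + 0.00 = 6,701.65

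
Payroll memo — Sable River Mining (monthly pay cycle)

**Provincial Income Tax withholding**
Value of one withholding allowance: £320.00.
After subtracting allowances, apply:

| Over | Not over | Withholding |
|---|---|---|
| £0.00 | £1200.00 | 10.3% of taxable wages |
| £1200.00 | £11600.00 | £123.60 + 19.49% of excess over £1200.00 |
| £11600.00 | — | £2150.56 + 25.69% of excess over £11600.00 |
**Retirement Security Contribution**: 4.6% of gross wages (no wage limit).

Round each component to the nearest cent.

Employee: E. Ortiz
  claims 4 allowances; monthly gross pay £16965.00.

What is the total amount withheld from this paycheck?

Provincial Income Tax: taxable = £16965.00 − 4×£320.00 = £15685.00
  £2150.56 + 25.69% × (£15685.00 − £11600.00) = £2150.56 + 25.69% × £4085.00 = £3200.00
Retirement Security Contribution: 4.6% × £16965.00 = £780.39
Total: £3200.00 + £780.39 = £3980.39

£3980.39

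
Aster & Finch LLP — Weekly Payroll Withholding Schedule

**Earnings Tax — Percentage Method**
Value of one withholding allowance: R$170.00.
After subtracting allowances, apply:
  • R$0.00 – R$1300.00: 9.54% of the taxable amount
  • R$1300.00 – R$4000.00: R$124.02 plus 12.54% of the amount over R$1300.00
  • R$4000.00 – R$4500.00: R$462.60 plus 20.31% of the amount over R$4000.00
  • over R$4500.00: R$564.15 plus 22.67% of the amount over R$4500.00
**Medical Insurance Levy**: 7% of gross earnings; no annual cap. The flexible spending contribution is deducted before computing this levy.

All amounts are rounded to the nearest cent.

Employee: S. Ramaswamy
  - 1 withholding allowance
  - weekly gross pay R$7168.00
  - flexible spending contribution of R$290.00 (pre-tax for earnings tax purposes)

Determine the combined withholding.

Earnings Tax: taxable = R$7168.00 − R$290.00 − 1×R$170.00 = R$6708.00
  R$564.15 + 22.67% × (R$6708.00 − R$4500.00) = R$564.15 + 22.67% × R$2208.00 = R$1064.70
Medical Insurance Levy: 7% × R$6878.00 = R$481.46
Total: R$1064.70 + R$481.46 = R$1546.16

R$1546.16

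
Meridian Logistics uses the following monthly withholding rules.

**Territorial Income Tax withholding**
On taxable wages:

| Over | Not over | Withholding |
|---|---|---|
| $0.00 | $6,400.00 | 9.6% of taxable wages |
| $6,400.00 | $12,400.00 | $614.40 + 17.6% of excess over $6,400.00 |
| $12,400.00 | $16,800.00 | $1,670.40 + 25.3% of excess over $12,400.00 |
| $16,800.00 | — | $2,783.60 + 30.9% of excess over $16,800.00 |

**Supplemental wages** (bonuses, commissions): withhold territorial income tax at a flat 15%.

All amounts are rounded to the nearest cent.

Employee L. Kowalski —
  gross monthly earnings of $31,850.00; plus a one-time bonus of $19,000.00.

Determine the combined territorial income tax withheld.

$10,284.05

Territorial Income Tax: taxable = $31,850.00
  $2,783.60 + 30.9% × ($31,850.00 − $16,800.00) = $2,783.60 + 30.9% × $15,050.00 = $7,434.05
Supplemental (15% flat on bonus): 15% × $19,000.00 = $2,850.00
Total territorial income tax: $7,434.05 + $2,850.00 = $10,284.05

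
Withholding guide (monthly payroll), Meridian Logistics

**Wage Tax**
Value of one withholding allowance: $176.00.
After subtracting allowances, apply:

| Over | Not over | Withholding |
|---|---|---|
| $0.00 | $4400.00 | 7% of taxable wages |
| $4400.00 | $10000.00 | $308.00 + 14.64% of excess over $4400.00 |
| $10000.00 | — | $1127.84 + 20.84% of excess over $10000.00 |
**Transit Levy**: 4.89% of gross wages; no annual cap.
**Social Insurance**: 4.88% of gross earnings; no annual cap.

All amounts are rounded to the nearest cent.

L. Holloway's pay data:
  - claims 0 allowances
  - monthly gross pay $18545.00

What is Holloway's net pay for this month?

Wage Tax: taxable = $18545.00
  $1127.84 + 20.84% × ($18545.00 − $10000.00) = $1127.84 + 20.84% × $8545.00 = $2908.62
Transit Levy: 4.89% × $18545.00 = $906.85
Social Insurance: 4.88% × $18545.00 = $905.00
Total withheld: $2908.62 + $906.85 + $905.00 = $4720.47
Net pay: $18545.00 − $4720.47 = $13824.53

$13824.53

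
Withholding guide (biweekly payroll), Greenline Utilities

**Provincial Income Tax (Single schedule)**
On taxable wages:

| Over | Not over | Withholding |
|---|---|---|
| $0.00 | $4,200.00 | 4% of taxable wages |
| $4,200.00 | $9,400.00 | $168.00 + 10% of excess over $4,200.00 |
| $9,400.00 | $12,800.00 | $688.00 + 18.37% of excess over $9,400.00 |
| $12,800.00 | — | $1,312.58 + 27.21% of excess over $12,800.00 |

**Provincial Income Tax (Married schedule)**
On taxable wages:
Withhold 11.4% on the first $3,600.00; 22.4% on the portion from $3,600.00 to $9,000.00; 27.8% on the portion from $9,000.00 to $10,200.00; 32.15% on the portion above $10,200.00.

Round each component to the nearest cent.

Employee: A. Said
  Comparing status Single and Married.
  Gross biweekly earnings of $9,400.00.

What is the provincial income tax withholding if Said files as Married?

Provincial Income Tax (Married): taxable = $9,400.00
  $1,620.00 + 27.8% × ($9,400.00 − $9,000.00) = $1,620.00 + 27.8% × $400.00 = $1,731.20

$1,731.20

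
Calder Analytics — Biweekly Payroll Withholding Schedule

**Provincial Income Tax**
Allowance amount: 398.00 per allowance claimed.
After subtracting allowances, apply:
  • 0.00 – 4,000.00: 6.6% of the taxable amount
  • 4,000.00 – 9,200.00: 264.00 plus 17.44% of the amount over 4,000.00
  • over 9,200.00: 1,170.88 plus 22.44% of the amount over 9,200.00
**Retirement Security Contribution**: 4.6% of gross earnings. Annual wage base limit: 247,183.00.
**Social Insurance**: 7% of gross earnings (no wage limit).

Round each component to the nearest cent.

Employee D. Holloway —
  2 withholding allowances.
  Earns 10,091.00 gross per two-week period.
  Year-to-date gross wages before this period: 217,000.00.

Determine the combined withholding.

Provincial Income Tax: taxable = 10,091.00 − 2×398.00 = 9,295.00
  1,170.88 + 22.44% × (9,295.00 − 9,200.00) = 1,170.88 + 22.44% × 95.00 = 1,192.20
Retirement Security Contribution: 4.6% × 10,091.00 = 464.19
Social Insurance: 7% × 10,091.00 = 706.37
Total: 1,192.20 + 464.19 + 706.37 = 2,362.76

2,362.76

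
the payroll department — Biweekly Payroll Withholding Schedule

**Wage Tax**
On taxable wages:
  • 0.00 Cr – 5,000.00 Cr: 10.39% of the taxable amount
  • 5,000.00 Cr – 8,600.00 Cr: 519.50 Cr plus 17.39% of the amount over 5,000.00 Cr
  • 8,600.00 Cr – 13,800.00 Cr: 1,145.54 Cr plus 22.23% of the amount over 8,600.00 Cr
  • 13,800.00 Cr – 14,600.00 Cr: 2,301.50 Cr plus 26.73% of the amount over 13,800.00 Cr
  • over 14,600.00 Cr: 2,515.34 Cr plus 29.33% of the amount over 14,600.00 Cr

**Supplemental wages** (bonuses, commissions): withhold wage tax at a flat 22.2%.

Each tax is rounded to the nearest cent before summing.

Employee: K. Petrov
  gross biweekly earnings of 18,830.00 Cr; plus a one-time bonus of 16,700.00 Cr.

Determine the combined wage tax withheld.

Wage Tax: taxable = 18,830.00 Cr
  2,515.34 Cr + 29.33% × (18,830.00 Cr − 14,600.00 Cr) = 2,515.34 Cr + 29.33% × 4,230.00 Cr = 3,756.00 Cr
Supplemental (22.2% flat on bonus): 22.2% × 16,700.00 Cr = 3,707.40 Cr
Total wage tax: 3,756.00 Cr + 3,707.40 Cr = 7,463.40 Cr

7,463.40 Cr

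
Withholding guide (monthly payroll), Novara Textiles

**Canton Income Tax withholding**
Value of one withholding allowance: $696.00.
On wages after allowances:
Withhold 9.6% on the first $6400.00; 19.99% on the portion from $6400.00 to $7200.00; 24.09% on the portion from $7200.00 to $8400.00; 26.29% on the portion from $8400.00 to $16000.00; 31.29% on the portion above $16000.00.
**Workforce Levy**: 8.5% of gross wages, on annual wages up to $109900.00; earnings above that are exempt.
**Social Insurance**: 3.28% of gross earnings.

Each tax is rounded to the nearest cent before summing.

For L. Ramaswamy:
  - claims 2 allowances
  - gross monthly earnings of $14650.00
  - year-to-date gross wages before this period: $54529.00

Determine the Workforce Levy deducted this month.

$1245.25

Workforce Levy: 8.5% × $14650.00 = $1245.25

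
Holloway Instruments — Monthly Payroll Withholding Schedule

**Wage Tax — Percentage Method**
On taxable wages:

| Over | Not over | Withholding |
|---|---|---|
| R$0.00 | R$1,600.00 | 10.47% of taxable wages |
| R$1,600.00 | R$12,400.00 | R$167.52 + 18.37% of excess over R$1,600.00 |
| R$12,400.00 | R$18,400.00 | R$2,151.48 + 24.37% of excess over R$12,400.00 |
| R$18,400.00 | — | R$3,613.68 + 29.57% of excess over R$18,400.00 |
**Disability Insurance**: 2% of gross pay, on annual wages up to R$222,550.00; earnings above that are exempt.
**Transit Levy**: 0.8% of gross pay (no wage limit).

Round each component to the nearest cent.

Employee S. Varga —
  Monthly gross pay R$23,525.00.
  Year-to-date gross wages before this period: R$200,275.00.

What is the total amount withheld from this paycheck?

R$5,762.84

Wage Tax: taxable = R$23,525.00
  R$3,613.68 + 29.57% × (R$23,525.00 − R$18,400.00) = R$3,613.68 + 29.57% × R$5,125.00 = R$5,129.14
Disability Insurance: cap R$222,550.00 − YTD R$200,275.00 = R$22,275.00 subject; 2% × R$22,275.00 = R$445.50
Transit Levy: 0.8% × R$23,525.00 = R$188.20
Total: R$5,129.14 + R$445.50 + R$188.20 = R$5,762.84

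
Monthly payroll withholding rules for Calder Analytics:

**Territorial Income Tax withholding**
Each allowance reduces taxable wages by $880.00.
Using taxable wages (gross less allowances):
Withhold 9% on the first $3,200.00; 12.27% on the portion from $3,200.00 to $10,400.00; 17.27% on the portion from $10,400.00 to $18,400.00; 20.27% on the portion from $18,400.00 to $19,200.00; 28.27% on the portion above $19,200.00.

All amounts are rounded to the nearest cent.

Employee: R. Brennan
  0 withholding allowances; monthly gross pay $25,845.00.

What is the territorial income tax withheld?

$4,593.74

Territorial Income Tax: taxable = $25,845.00
  $2,715.20 + 28.27% × ($25,845.00 − $19,200.00) = $2,715.20 + 28.27% × $6,645.00 = $4,593.74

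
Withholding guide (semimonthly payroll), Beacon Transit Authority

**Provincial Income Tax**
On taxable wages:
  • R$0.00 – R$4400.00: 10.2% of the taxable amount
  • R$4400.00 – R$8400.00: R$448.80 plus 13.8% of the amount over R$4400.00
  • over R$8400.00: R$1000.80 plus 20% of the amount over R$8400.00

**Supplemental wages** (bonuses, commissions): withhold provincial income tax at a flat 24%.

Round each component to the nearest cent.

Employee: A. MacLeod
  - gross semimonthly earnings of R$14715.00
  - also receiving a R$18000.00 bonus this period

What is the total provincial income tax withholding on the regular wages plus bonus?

Provincial Income Tax: taxable = R$14715.00
  R$1000.80 + 20% × (R$14715.00 − R$8400.00) = R$1000.80 + 20% × R$6315.00 = R$2263.80
Supplemental (24% flat on bonus): 24% × R$18000.00 = R$4320.00
Total provincial income tax: R$2263.80 + R$4320.00 = R$6583.80

R$6583.80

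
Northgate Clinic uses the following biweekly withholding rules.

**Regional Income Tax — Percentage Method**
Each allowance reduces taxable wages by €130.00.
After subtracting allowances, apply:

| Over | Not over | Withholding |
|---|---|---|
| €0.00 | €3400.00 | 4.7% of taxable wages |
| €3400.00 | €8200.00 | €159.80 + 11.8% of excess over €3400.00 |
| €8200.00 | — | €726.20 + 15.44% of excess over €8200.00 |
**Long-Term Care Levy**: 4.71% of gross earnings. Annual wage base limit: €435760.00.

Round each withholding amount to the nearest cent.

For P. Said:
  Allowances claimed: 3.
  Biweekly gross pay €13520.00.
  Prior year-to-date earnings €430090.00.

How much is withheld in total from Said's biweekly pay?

€1754.45

Regional Income Tax: taxable = €13520.00 − 3×€130.00 = €13130.00
  €726.20 + 15.44% × (€13130.00 − €8200.00) = €726.20 + 15.44% × €4930.00 = €1487.39
Long-Term Care Levy: cap €435760.00 − YTD €430090.00 = €5670.00 subject; 4.71% × €5670.00 = €267.06
Total: €1487.39 + €267.06 = €1754.45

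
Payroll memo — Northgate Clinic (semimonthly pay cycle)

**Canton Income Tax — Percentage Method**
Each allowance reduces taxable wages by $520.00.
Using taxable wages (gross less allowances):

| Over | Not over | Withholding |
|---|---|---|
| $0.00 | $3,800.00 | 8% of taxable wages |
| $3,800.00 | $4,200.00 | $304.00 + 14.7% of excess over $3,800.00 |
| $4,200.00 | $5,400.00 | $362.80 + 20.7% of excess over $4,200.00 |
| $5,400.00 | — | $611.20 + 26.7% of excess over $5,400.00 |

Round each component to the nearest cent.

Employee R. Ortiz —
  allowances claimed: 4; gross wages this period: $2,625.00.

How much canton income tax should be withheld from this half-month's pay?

Canton Income Tax: taxable = $2,625.00 − 4×$520.00 = $545.00
  8% × $545.00 = $43.60

$43.60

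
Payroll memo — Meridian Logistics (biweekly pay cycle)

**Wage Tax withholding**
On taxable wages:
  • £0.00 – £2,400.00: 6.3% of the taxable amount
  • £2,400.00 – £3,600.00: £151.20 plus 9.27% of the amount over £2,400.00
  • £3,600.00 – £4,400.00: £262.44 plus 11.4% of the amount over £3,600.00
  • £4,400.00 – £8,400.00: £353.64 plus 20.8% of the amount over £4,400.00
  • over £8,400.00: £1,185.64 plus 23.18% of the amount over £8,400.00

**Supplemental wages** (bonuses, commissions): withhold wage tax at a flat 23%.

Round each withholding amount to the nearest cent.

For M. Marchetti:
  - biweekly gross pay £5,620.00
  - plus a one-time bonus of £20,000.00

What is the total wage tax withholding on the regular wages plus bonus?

£5,207.40

Wage Tax: taxable = £5,620.00
  £353.64 + 20.8% × (£5,620.00 − £4,400.00) = £353.64 + 20.8% × £1,220.00 = £607.40
Supplemental (23% flat on bonus): 23% × £20,000.00 = £4,600.00
Total wage tax: £607.40 + £4,600.00 = £5,207.40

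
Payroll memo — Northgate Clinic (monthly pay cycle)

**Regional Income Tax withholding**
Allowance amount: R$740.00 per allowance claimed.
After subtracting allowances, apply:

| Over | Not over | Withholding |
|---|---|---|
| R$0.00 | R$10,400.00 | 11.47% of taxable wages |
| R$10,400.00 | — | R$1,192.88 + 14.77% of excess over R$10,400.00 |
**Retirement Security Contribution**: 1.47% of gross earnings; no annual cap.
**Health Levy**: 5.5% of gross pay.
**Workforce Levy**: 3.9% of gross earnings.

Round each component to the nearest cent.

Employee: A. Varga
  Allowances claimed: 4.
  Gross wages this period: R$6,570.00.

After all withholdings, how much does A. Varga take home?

Regional Income Tax: taxable = R$6,570.00 − 4×R$740.00 = R$3,610.00
  11.47% × R$3,610.00 = R$414.07
Retirement Security Contribution: 1.47% × R$6,570.00 = R$96.58
Health Levy: 5.5% × R$6,570.00 = R$361.35
Workforce Levy: 3.9% × R$6,570.00 = R$256.23
Total withheld: R$414.07 + R$96.58 + R$361.35 + R$256.23 = R$1,128.23
Net pay: R$6,570.00 − R$1,128.23 = R$5,441.77

R$5,441.77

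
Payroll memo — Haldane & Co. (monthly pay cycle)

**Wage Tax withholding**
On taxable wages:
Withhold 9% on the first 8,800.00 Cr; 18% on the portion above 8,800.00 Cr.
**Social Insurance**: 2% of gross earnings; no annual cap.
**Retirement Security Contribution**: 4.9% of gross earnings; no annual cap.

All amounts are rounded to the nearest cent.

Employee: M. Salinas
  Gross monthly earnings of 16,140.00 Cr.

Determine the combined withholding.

3,226.86 Cr

Wage Tax: taxable = 16,140.00 Cr
  792.00 Cr + 18% × (16,140.00 Cr − 8,800.00 Cr) = 792.00 Cr + 18% × 7,340.00 Cr = 2,113.20 Cr
Social Insurance: 2% × 16,140.00 Cr = 322.80 Cr
Retirement Security Contribution: 4.9% × 16,140.00 Cr = 790.86 Cr
Total: 2,113.20 Cr + 322.80 Cr + 790.86 Cr = 3,226.86 Cr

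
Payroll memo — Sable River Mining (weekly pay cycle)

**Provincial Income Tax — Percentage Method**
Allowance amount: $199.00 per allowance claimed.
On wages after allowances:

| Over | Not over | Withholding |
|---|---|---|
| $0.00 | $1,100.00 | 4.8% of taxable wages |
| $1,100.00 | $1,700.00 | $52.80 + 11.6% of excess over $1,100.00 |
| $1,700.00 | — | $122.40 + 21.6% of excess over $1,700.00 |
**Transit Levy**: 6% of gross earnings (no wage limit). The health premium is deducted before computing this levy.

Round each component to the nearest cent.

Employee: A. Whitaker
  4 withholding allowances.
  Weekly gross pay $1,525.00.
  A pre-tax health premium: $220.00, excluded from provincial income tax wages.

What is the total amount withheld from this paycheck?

Provincial Income Tax: taxable = $1,525.00 − $220.00 − 4×$199.00 = $509.00
  4.8% × $509.00 = $24.43
Transit Levy: 6% × $1,305.00 = $78.30
Total: $24.43 + $78.30 = $102.73

$102.73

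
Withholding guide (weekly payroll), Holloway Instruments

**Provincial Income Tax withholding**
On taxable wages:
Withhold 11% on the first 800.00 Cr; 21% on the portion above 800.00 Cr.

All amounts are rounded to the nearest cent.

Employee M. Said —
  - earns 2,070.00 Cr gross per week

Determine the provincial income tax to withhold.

Provincial Income Tax: taxable = 2,070.00 Cr
  88.00 Cr + 21% × (2,070.00 Cr − 800.00 Cr) = 88.00 Cr + 21% × 1,270.00 Cr = 354.70 Cr

354.70 Cr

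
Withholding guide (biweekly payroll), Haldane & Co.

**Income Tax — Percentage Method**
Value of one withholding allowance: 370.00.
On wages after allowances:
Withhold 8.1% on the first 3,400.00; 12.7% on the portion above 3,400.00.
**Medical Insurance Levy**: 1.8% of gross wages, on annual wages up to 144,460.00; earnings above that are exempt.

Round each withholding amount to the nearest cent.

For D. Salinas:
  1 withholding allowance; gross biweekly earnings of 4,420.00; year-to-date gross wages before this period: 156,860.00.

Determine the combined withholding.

Income Tax: taxable = 4,420.00 − 1×370.00 = 4,050.00
  275.40 + 12.7% × (4,050.00 − 3,400.00) = 275.40 + 12.7% × 650.00 = 357.95
Medical Insurance Levy: YTD 156,860.00 ≥ cap 144,460.00 → 0.00
Total: 357.95 + 0.00 = 357.95

357.95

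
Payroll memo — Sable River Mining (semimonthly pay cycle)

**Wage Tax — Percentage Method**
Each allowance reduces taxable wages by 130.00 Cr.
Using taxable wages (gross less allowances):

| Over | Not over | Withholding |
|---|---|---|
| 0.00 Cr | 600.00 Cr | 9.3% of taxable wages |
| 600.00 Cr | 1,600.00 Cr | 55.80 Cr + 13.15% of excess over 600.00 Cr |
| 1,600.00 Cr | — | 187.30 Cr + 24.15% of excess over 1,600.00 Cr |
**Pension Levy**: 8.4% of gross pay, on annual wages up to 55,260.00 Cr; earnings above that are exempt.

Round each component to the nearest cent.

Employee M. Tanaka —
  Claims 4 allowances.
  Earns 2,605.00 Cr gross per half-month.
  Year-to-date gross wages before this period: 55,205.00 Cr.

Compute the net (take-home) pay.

2,295.95 Cr

Wage Tax: taxable = 2,605.00 Cr − 4×130.00 Cr = 2,085.00 Cr
  187.30 Cr + 24.15% × (2,085.00 Cr − 1,600.00 Cr) = 187.30 Cr + 24.15% × 485.00 Cr = 304.43 Cr
Pension Levy: cap 55,260.00 Cr − YTD 55,205.00 Cr = 55.00 Cr subject; 8.4% × 55.00 Cr = 4.62 Cr
Total withheld: 304.43 Cr + 4.62 Cr = 309.05 Cr
Net pay: 2,605.00 Cr − 309.05 Cr = 2,295.95 Cr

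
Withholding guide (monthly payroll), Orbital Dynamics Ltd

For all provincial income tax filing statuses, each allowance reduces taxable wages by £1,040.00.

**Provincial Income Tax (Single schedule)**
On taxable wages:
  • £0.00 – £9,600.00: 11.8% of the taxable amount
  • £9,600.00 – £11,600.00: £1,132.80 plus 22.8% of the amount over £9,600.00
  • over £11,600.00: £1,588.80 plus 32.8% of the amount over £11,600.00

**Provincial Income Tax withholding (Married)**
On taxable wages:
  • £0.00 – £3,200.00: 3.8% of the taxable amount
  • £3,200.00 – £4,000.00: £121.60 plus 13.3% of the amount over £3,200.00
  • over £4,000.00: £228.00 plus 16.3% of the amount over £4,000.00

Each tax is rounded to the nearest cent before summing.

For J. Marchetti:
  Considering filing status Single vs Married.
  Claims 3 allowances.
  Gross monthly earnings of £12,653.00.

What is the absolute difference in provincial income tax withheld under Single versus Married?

£4.99

Provincial Income Tax (Single): taxable = £12,653.00 − 3×£1,040.00 = £9,533.00
  11.8% × £9,533.00 = £1,124.89
Provincial Income Tax (Married): taxable = £12,653.00 − 3×£1,040.00 = £9,533.00
  £228.00 + 16.3% × (£9,533.00 − £4,000.00) = £228.00 + 16.3% × £5,533.00 = £1,129.88
Difference: |£1,124.89 − £1,129.88| = £4.99 (higher under Married)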